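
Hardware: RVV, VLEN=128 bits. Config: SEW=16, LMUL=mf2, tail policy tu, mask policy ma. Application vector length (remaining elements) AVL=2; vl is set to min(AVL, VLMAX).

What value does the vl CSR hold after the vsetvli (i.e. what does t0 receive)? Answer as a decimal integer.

VLMAX = VLEN×LMUL/SEW = 128×1/2/16 = 4
vl ← min(2, 4) = 2

vl = 2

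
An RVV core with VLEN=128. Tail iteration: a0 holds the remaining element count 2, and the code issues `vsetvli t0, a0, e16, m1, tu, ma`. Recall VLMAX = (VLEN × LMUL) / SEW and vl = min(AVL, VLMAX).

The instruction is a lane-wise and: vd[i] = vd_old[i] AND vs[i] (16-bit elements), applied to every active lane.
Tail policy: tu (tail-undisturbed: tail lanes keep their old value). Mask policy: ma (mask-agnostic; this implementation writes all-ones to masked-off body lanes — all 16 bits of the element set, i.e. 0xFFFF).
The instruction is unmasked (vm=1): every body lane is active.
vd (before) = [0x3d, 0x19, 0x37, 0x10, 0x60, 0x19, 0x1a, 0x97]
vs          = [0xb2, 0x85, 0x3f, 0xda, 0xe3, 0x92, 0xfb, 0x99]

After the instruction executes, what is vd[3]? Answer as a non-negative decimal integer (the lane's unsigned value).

VLMAX = (128 × 1) / 16 = 8 lanes
vl = min(AVL, VLMAX) = min(2, 8) = 2
lane  0: and(0x3d,0xb2) ⇒ 0x30
lane  1: and(0x19,0x85) ⇒ 0x01
lane  2: tail/keep ⇒ 0x37
lane  3: tail/keep ⇒ 0x10
lane  4: tail/keep ⇒ 0x60
lane  5: tail/keep ⇒ 0x19
lane  6: tail/keep ⇒ 0x1a
lane  7: tail/keep ⇒ 0x97

vd[3] = 16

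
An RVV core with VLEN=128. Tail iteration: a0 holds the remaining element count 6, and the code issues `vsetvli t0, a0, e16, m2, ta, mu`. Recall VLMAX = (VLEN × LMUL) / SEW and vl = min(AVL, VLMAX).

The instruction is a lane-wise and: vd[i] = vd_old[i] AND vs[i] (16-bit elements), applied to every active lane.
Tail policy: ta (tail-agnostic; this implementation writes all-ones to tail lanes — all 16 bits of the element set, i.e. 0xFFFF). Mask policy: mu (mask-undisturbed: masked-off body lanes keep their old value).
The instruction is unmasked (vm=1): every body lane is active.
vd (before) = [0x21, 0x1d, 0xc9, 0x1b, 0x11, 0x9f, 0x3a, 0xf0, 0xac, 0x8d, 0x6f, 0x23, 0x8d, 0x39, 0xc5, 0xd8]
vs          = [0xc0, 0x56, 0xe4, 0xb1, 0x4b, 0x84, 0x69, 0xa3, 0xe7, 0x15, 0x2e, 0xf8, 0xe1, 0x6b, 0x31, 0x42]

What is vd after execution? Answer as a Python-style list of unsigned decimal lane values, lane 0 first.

lanes per group: 128·2/16 = 16
vl = min(AVL, VLMAX) = min(6, 16) = 6
[0] and(0x21,0xc0) = 0x00
[1] and(0x1d,0x56) = 0x14
[2] and(0xc9,0xe4) = 0xc0
[3] and(0x1b,0xb1) = 0x11
[4] and(0x11,0x4b) = 0x01
[5] and(0x9f,0x84) = 0x84
[6] tail/ones = 0xffff
[7] tail/ones = 0xffff
[8] tail/ones = 0xffff
[9] tail/ones = 0xffff
[10] tail/ones = 0xffff
[11] tail/ones = 0xffff
[12] tail/ones = 0xffff
[13] tail/ones = 0xffff
[14] tail/ones = 0xffff
[15] tail/ones = 0xffff

vd = [0, 20, 192, 17, 1, 132, 65535, 65535, 65535, 65535, 65535, 65535, 65535, 65535, 65535, 65535]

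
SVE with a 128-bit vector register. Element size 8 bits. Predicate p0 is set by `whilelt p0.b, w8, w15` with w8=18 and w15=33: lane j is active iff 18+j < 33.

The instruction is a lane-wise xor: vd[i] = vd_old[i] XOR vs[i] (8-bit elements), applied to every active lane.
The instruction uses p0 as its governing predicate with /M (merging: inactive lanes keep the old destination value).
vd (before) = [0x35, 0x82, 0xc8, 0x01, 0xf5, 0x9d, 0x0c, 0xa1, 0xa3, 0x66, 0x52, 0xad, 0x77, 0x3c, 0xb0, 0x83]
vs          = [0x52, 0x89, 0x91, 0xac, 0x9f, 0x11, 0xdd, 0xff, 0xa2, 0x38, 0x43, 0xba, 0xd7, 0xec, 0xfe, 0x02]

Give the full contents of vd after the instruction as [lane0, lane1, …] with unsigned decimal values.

vd = [103, 11, 89, 173, 106, 140, 209, 94, 1, 94, 17, 23, 160, 208, 78, 131]

register lanes = 128/8 = 16
active while 18+j < 33, i.e. j ∈ [0,15) capped at 16 ⇒ 15
lane  0: xor(0x35,0x52) ⇒ 0x67
lane  1: xor(0x82,0x89) ⇒ 0x0b
lane  2: xor(0xc8,0x91) ⇒ 0x59
lane  3: xor(0x01,0xac) ⇒ 0xad
lane  4: xor(0xf5,0x9f) ⇒ 0x6a
lane  5: xor(0x9d,0x11) ⇒ 0x8c
lane  6: xor(0x0c,0xdd) ⇒ 0xd1
lane  7: xor(0xa1,0xff) ⇒ 0x5e
lane  8: xor(0xa3,0xa2) ⇒ 0x01
lane  9: xor(0x66,0x38) ⇒ 0x5e
lane 10: xor(0x52,0x43) ⇒ 0x11
lane 11: xor(0xad,0xba) ⇒ 0x17
lane 12: xor(0x77,0xd7) ⇒ 0xa0
lane 13: xor(0x3c,0xec) ⇒ 0xd0
lane 14: xor(0xb0,0xfe) ⇒ 0x4e
lane 15: tail/keep ⇒ 0x83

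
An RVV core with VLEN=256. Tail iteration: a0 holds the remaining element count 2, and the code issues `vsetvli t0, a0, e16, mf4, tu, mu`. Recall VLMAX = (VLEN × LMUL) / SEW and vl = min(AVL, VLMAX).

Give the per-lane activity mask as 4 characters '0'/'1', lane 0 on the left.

VLMAX = VLEN×LMUL/SEW = 256×1/4/16 = 4
AVL=2 ≤ VLMAX=4, so vl = 2
bits (lane 0 leftmost): 1100

predicate = 1100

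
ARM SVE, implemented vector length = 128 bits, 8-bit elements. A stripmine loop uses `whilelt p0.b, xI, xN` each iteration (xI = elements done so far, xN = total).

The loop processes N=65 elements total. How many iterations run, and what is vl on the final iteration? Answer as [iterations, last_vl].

[iterations, last_vl] = [5, 1]

128-bit reg / 8-bit elem → 16 lanes
iterations = ceil(65/16) = 5; final-pass vl = 1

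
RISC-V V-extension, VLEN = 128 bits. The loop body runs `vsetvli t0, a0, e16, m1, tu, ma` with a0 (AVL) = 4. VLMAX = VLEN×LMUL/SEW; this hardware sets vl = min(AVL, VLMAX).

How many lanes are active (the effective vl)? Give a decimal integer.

vl = 4

lanes per group: 128·1/16 = 8
vl = min(AVL, VLMAX) = min(4, 8) = 4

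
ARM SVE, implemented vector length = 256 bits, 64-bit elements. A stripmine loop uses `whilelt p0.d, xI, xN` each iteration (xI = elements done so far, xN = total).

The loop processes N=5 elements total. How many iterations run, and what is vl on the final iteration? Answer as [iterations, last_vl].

[iterations, last_vl] = [2, 1]

256-bit reg / 64-bit elem → 4 lanes
iterations = ceil(5/4) = 2; final-pass vl = 1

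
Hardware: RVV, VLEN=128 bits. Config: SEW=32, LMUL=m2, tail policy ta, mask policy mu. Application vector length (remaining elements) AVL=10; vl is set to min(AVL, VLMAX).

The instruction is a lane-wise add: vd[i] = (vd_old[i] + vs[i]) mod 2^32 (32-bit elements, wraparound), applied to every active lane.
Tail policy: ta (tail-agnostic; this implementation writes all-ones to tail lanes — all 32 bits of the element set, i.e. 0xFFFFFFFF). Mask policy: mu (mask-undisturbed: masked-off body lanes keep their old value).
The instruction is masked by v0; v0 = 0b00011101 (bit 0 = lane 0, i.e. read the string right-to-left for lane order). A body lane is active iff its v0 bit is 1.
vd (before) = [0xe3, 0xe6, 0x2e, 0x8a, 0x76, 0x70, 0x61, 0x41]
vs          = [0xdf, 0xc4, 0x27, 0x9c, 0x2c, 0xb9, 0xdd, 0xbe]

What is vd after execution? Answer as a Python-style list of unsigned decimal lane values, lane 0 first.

vd = [450, 230, 85, 294, 162, 112, 97, 65]

VLMAX = VLEN×LMUL/SEW = 128×2/32 = 8
vl = min(AVL, VLMAX) = min(10, 8) = 8
[0] add(0xe3,0xdf) = 0x1c2
[1] mask-off/keep = 0xe6
[2] add(0x2e,0x27) = 0x55
[3] add(0x8a,0x9c) = 0x126
[4] add(0x76,0x2c) = 0xa2
[5] mask-off/keep = 0x70
[6] mask-off/keep = 0x61
[7] mask-off/keep = 0x41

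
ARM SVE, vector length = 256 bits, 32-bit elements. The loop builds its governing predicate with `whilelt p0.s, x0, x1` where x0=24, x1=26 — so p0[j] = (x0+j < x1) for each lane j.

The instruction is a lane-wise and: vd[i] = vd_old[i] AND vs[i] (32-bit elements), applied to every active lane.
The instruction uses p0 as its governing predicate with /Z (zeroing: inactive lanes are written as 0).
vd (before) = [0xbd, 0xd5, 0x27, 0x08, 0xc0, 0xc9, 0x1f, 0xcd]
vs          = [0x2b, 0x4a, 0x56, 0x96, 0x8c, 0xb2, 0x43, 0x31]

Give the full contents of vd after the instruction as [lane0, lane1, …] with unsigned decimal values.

vd = [41, 64, 0, 0, 0, 0, 0, 0]

register lanes = 256/32 = 8
active while 24+j < 26, i.e. j ∈ [0,2) capped at 8 ⇒ 2
lane  0: and(0xbd,0x2b) ⇒ 0x29
lane  1: and(0xd5,0x4a) ⇒ 0x40
lane  2: tail/zero ⇒ 0x00
lane  3: tail/zero ⇒ 0x00
lane  4: tail/zero ⇒ 0x00
lane  5: tail/zero ⇒ 0x00
lane  6: tail/zero ⇒ 0x00
lane  7: tail/zero ⇒ 0x00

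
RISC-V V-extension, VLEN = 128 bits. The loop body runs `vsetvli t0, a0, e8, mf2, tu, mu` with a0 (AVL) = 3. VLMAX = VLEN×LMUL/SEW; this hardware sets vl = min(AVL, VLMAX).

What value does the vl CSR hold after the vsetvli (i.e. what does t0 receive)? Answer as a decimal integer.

vl = 3

lanes per group: 128·1/2/8 = 8
AVL=3 ≤ VLMAX=8, so vl = 3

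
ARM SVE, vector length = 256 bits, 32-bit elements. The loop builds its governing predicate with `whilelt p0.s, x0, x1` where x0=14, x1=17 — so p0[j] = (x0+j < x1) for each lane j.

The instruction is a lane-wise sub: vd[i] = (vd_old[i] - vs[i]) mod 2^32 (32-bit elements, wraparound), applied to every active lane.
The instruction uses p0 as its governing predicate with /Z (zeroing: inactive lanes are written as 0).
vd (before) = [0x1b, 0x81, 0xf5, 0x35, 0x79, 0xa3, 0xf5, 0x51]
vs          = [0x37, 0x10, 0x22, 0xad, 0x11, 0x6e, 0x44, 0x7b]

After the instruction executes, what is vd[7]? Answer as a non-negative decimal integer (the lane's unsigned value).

256-bit reg / 32-bit elem → 8 lanes
active while 14+j < 17, i.e. j ∈ [0,3) capped at 8 ⇒ 3
vd[0] sub(0x1b,0x37) -> 0xffffffe4
vd[1] sub(0x81,0x10) -> 0x71
vd[2] sub(0xf5,0x22) -> 0xd3
vd[3] tail/zero -> 0x00
vd[4] tail/zero -> 0x00
vd[5] tail/zero -> 0x00
vd[6] tail/zero -> 0x00
vd[7] tail/zero -> 0x00

vd[7] = 0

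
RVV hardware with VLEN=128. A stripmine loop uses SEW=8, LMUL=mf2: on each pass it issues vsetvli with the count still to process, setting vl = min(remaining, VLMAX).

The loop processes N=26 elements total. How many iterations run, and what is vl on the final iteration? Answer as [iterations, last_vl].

[iterations, last_vl] = [4, 2]

lanes per group: 128·1/2/8 = 8
N=26: ⌈26/8⌉ = 4 iters; last vl = 26 − 3×8 = 2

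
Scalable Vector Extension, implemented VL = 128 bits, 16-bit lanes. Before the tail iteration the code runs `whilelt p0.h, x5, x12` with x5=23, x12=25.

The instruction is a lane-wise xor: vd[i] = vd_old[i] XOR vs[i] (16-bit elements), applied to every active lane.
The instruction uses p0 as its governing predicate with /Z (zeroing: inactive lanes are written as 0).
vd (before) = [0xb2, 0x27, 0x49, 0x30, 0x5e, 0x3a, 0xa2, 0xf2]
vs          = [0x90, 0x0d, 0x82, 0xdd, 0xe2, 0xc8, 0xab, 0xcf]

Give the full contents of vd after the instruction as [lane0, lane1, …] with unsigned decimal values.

vd = [34, 42, 0, 0, 0, 0, 0, 0]

register lanes = 128/16 = 8
whilelt: lane j active iff 23+j < 25 → j < 2 → 2 active
[0] xor(0xb2,0x90) = 0x22
[1] xor(0x27,0x0d) = 0x2a
[2] tail/zero = 0x00
[3] tail/zero = 0x00
[4] tail/zero = 0x00
[5] tail/zero = 0x00
[6] tail/zero = 0x00
[7] tail/zero = 0x00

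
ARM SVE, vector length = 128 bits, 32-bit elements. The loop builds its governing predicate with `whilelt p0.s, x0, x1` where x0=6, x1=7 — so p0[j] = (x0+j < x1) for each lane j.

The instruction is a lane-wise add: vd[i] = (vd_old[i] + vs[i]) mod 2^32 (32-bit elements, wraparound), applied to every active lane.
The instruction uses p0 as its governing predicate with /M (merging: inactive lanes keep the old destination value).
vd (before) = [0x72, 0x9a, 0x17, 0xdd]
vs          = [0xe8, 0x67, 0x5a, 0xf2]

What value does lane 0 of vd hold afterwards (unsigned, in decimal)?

vd[0] = 346

register lanes = 128/32 = 4
whilelt: lane j active iff 6+j < 7 → j < 1 → 1 active
[0] add(0x72,0xe8) = 0x15a
[1] tail/keep = 0x9a
[2] tail/keep = 0x17
[3] tail/keep = 0xdd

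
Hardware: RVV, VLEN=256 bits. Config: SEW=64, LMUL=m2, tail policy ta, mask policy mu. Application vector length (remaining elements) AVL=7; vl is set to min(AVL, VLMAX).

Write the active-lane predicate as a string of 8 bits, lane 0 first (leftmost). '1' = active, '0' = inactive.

predicate = 11111110

VLMAX = (256 × 2) / 64 = 8 lanes
vl = min(AVL, VLMAX) = min(7, 8) = 7
bits (lane 0 leftmost): 11111110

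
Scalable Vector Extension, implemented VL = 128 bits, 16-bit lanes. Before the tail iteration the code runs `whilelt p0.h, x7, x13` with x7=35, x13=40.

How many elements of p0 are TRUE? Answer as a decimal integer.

lane count: 128 div 16 = 8
active while 35+j < 40, i.e. j ∈ [0,5) capped at 8 ⇒ 5

vl = 5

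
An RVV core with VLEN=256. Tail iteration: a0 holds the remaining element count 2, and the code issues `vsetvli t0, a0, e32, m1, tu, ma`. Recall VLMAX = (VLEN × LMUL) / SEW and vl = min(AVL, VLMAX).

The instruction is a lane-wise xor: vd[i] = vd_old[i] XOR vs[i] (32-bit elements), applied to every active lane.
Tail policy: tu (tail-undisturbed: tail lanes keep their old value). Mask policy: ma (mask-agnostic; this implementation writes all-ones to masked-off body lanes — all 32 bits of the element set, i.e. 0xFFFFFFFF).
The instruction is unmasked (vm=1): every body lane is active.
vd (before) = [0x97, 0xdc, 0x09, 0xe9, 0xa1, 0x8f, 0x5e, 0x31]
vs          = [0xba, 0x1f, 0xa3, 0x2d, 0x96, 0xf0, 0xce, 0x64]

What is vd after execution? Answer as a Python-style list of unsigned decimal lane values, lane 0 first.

vd = [45, 195, 9, 233, 161, 143, 94, 49]

VLMAX = (256 × 1) / 32 = 8 lanes
AVL=2 ≤ VLMAX=8, so vl = 2
lane  0: xor(0x97,0xba) ⇒ 0x2d
lane  1: xor(0xdc,0x1f) ⇒ 0xc3
lane  2: tail/keep ⇒ 0x09
lane  3: tail/keep ⇒ 0xe9
lane  4: tail/keep ⇒ 0xa1
lane  5: tail/keep ⇒ 0x8f
lane  6: tail/keep ⇒ 0x5e
lane  7: tail/keep ⇒ 0x31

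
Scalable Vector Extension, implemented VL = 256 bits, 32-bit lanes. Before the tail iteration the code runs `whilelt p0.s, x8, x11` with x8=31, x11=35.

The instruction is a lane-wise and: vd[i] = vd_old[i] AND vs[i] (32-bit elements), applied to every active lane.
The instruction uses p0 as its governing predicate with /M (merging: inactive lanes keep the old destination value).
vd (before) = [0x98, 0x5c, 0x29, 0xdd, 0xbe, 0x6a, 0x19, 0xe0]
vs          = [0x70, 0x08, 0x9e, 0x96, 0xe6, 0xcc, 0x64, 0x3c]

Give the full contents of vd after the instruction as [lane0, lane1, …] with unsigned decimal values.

vd = [16, 8, 8, 148, 190, 106, 25, 224]

register lanes = 256/32 = 8
whilelt: lane j active iff 31+j < 35 → j < 4 → 4 active
lane  0: and(0x98,0x70) ⇒ 0x10
lane  1: and(0x5c,0x08) ⇒ 0x08
lane  2: and(0x29,0x9e) ⇒ 0x08
lane  3: and(0xdd,0x96) ⇒ 0x94
lane  4: tail/keep ⇒ 0xbe
lane  5: tail/keep ⇒ 0x6a
lane  6: tail/keep ⇒ 0x19
lane  7: tail/keep ⇒ 0xe0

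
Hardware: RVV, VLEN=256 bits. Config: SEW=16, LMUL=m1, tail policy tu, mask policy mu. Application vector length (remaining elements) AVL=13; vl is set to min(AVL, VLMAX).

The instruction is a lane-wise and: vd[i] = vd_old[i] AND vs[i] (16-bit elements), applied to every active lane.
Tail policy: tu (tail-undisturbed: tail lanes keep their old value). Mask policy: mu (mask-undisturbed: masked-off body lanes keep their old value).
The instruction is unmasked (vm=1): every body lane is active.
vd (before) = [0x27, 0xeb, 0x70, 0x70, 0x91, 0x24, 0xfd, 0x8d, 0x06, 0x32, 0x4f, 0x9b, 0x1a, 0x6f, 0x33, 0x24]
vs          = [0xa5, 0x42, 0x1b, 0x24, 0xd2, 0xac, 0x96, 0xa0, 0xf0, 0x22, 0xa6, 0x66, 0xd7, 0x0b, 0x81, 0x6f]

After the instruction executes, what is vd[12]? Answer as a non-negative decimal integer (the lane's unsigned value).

VLMAX = VLEN×LMUL/SEW = 256×1/16 = 16
vl ← min(13, 16) = 13
[0] and(0x27,0xa5) = 0x25
[1] and(0xeb,0x42) = 0x42
[2] and(0x70,0x1b) = 0x10
[3] and(0x70,0x24) = 0x20
[4] and(0x91,0xd2) = 0x90
[5] and(0x24,0xac) = 0x24
[6] and(0xfd,0x96) = 0x94
[7] and(0x8d,0xa0) = 0x80
[8] and(0x06,0xf0) = 0x00
[9] and(0x32,0x22) = 0x22
[10] and(0x4f,0xa6) = 0x06
[11] and(0x9b,0x66) = 0x02
[12] and(0x1a,0xd7) = 0x12
[13] tail/keep = 0x6f
[14] tail/keep = 0x33
[15] tail/keep = 0x24

vd[12] = 18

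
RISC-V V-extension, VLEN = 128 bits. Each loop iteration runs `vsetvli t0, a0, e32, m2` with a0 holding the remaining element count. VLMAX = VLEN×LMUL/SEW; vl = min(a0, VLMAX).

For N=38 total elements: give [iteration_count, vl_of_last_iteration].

[iterations, last_vl] = [5, 6]

VLMAX = VLEN×LMUL/SEW = 128×2/32 = 8
N=38: ⌈38/8⌉ = 5 iters; last vl = 38 − 4×8 = 6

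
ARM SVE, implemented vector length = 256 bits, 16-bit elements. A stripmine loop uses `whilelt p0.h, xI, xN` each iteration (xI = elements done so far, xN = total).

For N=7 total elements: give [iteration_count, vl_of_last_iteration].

[iterations, last_vl] = [1, 7]

register lanes = 256/16 = 16
7 elements at 16/iter → 1 passes, remainder 7 on the last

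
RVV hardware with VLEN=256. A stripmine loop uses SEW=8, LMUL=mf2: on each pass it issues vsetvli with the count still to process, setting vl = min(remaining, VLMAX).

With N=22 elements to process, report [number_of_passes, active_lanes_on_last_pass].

lanes per group: 256·1/2/8 = 16
iterations = ceil(22/16) = 2; final-pass vl = 6

[iterations, last_vl] = [2, 6]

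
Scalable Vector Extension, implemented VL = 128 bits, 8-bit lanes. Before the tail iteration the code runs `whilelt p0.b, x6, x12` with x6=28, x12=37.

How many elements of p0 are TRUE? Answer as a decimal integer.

vl = 9

lane count: 128 div 8 = 16
active while 28+j < 37, i.e. j ∈ [0,9) capped at 16 ⇒ 9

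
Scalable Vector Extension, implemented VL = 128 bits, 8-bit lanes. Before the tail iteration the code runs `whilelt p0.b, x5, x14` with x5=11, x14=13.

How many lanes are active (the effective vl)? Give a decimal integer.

register lanes = 128/8 = 16
active while 11+j < 13, i.e. j ∈ [0,2) capped at 16 ⇒ 2

vl = 2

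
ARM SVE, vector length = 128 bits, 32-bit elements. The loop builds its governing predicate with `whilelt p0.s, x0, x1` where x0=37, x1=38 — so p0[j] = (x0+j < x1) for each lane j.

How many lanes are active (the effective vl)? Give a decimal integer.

128-bit reg / 32-bit elem → 4 lanes
active while 37+j < 38, i.e. j ∈ [0,1) capped at 4 ⇒ 1

vl = 1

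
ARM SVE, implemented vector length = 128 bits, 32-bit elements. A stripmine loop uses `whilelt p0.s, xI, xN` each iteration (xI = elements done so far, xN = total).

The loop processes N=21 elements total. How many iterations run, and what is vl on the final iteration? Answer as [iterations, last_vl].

128-bit reg / 32-bit elem → 4 lanes
21 elements at 4/iter → 6 passes, remainder 1 on the last

[iterations, last_vl] = [6, 1]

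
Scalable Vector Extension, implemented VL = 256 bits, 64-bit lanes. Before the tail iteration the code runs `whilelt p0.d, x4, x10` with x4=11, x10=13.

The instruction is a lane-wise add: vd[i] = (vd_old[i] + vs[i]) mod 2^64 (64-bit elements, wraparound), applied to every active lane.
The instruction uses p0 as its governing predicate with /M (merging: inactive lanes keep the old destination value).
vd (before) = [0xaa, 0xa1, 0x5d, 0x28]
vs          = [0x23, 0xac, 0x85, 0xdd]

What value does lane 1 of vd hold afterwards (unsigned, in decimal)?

vd[1] = 333

register lanes = 256/64 = 4
active while 11+j < 13, i.e. j ∈ [0,2) capped at 4 ⇒ 2
[0] add(0xaa,0x23) = 0xcd
[1] add(0xa1,0xac) = 0x14d
[2] tail/keep = 0x5d
[3] tail/keep = 0x28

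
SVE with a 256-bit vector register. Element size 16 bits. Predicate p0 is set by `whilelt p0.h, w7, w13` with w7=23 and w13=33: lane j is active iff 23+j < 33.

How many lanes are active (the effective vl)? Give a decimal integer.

vl = 10

256-bit reg / 16-bit elem → 16 lanes
active while 23+j < 33, i.e. j ∈ [0,10) capped at 16 ⇒ 10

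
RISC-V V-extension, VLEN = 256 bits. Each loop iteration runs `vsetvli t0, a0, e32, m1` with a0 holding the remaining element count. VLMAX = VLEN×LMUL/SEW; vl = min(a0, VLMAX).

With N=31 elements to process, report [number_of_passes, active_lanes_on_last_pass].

VLMAX = (256 × 1) / 32 = 8 lanes
iterations = ceil(31/8) = 4; final-pass vl = 7

[iterations, last_vl] = [4, 7]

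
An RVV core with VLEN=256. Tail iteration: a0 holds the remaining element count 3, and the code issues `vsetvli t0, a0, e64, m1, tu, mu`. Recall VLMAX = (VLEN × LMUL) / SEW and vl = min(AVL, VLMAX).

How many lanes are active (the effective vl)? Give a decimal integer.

VLMAX = VLEN×LMUL/SEW = 256×1/64 = 4
vl ← min(3, 4) = 3

vl = 3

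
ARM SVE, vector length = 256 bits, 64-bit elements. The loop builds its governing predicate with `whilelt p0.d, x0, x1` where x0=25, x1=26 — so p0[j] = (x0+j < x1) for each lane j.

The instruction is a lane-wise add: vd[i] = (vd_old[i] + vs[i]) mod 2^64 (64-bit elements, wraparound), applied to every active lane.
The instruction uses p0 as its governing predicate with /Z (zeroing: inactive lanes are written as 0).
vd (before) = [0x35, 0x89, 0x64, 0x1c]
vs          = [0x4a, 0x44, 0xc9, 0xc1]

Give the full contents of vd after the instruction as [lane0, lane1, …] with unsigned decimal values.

register lanes = 256/64 = 4
active while 25+j < 26, i.e. j ∈ [0,1) capped at 4 ⇒ 1
lane  0: add(0x35,0x4a) ⇒ 0x7f
lane  1: tail/zero ⇒ 0x00
lane  2: tail/zero ⇒ 0x00
lane  3: tail/zero ⇒ 0x00

vd = [127, 0, 0, 0]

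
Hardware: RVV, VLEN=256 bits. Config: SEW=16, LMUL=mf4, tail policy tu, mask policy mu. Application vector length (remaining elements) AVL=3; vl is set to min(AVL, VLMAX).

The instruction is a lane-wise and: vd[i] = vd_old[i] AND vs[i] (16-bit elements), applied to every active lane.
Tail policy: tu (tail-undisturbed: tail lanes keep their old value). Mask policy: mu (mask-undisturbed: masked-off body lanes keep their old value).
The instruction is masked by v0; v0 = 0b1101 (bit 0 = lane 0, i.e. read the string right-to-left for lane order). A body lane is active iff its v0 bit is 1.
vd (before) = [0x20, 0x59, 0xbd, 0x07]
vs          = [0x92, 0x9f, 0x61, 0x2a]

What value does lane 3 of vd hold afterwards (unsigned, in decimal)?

vd[3] = 7

VLMAX = (256 × 1/4) / 16 = 4 lanes
vl ← min(3, 4) = 3
lane  0: and(0x20,0x92) ⇒ 0x00
lane  1: mask-off/keep ⇒ 0x59
lane  2: and(0xbd,0x61) ⇒ 0x21
lane  3: tail/keep ⇒ 0x07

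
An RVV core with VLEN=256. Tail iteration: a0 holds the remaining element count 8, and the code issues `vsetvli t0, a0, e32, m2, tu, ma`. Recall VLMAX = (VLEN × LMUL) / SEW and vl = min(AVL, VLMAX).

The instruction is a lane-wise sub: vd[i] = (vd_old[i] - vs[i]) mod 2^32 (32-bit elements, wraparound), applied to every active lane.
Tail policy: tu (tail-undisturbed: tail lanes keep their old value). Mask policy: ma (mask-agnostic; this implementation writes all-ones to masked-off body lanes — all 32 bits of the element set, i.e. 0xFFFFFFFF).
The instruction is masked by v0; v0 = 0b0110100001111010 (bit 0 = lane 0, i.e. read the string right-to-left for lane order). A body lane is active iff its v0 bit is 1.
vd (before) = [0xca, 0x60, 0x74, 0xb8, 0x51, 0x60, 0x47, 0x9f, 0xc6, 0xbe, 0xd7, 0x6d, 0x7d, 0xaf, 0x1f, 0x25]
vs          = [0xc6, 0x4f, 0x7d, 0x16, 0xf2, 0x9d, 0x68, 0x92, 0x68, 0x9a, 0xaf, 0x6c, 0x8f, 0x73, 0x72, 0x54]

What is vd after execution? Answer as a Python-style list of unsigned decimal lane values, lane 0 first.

vd = [4294967295, 17, 4294967295, 162, 4294967135, 4294967235, 4294967263, 4294967295, 198, 190, 215, 109, 125, 175, 31, 37]

VLMAX = (256 × 2) / 32 = 16 lanes
vl = min(AVL, VLMAX) = min(8, 16) = 8
  i=0: mask-off/ones → 4294967295
  i=1: sub(0x60,0x4f) → 17
  i=2: mask-off/ones → 4294967295
  i=3: sub(0xb8,0x16) → 162
  i=4: sub(0x51,0xf2) → 4294967135
  i=5: sub(0x60,0x9d) → 4294967235
  i=6: sub(0x47,0x68) → 4294967263
  i=7: mask-off/ones → 4294967295
  i=8: tail/keep → 198
  i=9: tail/keep → 190
  i=10: tail/keep → 215
  i=11: tail/keep → 109
  i=12: tail/keep → 125
  i=13: tail/keep → 175
  i=14: tail/keep → 31
  i=15: tail/keep → 37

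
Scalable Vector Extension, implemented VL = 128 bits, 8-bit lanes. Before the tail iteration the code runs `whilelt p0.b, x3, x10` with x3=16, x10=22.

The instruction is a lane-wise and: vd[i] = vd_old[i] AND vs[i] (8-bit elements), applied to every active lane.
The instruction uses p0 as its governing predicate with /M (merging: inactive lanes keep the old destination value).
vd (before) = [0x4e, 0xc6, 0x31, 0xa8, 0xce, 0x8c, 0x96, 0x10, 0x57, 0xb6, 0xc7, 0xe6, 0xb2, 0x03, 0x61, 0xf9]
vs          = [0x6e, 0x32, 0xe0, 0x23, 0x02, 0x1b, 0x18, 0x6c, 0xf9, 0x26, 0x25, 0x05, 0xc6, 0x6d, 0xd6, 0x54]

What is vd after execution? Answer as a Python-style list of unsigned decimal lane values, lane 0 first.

vd = [78, 2, 32, 32, 2, 8, 150, 16, 87, 182, 199, 230, 178, 3, 97, 249]

register lanes = 128/8 = 16
p0[j] = (16+j < 22); true for j=0..5 → 6 lanes set
[0] and(0x4e,0x6e) = 0x4e
[1] and(0xc6,0x32) = 0x02
[2] and(0x31,0xe0) = 0x20
[3] and(0xa8,0x23) = 0x20
[4] and(0xce,0x02) = 0x02
[5] and(0x8c,0x1b) = 0x08
[6] tail/keep = 0x96
[7] tail/keep = 0x10
[8] tail/keep = 0x57
[9] tail/keep = 0xb6
[10] tail/keep = 0xc7
[11] tail/keep = 0xe6
[12] tail/keep = 0xb2
[13] tail/keep = 0x03
[14] tail/keep = 0x61
[15] tail/keep = 0xf9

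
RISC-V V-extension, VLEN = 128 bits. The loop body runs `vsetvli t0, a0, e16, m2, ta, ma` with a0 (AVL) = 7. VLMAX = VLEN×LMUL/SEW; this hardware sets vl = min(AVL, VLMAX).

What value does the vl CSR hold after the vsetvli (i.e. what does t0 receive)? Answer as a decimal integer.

lanes per group: 128·2/16 = 16
vl = min(AVL, VLMAX) = min(7, 16) = 7

vl = 7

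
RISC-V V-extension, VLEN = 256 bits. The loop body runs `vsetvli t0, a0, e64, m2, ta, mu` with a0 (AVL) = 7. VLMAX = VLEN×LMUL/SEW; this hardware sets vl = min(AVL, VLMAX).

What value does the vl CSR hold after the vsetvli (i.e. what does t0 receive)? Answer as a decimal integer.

VLMAX = VLEN×LMUL/SEW = 256×2/64 = 8
vl = min(AVL, VLMAX) = min(7, 8) = 7

vl = 7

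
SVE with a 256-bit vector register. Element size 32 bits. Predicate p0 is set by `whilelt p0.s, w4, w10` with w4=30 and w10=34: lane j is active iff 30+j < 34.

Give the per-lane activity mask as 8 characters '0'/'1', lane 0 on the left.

predicate = 11110000

register lanes = 256/32 = 8
active while 30+j < 34, i.e. j ∈ [0,4) capped at 8 ⇒ 4
bits (lane 0 leftmost): 11110000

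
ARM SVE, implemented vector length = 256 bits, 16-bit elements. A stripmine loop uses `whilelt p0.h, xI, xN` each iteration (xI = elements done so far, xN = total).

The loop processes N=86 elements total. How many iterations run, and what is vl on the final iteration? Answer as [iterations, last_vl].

[iterations, last_vl] = [6, 6]

lane count: 256 div 16 = 16
N=86: ⌈86/16⌉ = 6 iters; last vl = 86 − 5×16 = 6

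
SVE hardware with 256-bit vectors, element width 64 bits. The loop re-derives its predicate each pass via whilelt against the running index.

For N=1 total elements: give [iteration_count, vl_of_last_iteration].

[iterations, last_vl] = [1, 1]

256-bit reg / 64-bit elem → 4 lanes
iterations = ceil(1/4) = 1; final-pass vl = 1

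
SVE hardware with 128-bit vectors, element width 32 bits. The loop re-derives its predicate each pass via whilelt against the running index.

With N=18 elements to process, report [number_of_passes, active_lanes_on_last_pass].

lane count: 128 div 32 = 4
iterations = ceil(18/4) = 5; final-pass vl = 2

[iterations, last_vl] = [5, 2]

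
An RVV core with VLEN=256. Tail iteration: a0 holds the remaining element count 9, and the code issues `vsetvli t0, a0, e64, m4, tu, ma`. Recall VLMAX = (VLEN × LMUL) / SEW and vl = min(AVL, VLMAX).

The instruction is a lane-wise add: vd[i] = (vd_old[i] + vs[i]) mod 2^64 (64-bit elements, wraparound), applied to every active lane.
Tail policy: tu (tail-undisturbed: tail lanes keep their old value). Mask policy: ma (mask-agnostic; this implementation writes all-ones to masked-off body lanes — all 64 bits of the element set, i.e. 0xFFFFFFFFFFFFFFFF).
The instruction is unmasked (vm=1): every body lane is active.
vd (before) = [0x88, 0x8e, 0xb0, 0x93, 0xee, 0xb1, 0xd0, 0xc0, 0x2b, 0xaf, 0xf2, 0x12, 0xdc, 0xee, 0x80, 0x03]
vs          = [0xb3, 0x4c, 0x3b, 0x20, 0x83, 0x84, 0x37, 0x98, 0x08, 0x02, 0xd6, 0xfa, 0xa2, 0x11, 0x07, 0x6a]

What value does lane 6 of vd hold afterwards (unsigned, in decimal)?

vd[6] = 263

lanes per group: 256·4/64 = 16
vl ← min(9, 16) = 9
  i=0: add(0x88,0xb3) → 315
  i=1: add(0x8e,0x4c) → 218
  i=2: add(0xb0,0x3b) → 235
  i=3: add(0x93,0x20) → 179
  i=4: add(0xee,0x83) → 369
  i=5: add(0xb1,0x84) → 309
  i=6: add(0xd0,0x37) → 263
  i=7: add(0xc0,0x98) → 344
  i=8: add(0x2b,0x08) → 51
  i=9: tail/keep → 175
  i=10: tail/keep → 242
  i=11: tail/keep → 18
  i=12: tail/keep → 220
  i=13: tail/keep → 238
  i=14: tail/keep → 128
  i=15: tail/keep → 3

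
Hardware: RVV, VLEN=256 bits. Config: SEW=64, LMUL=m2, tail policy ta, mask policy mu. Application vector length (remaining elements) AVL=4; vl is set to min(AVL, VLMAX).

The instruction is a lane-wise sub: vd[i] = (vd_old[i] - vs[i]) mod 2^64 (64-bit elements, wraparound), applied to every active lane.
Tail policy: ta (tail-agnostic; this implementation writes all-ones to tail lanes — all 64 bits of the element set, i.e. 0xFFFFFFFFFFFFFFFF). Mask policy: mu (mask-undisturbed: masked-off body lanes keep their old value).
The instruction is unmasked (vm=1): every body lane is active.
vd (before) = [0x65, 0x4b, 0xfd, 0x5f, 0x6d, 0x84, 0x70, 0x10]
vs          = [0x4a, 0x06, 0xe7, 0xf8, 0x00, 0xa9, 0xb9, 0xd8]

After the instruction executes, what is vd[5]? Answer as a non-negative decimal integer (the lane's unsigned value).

vd[5] = 18446744073709551615

lanes per group: 256·2/64 = 8
vl = min(AVL, VLMAX) = min(4, 8) = 4
  i=0: sub(0x65,0x4a) → 27
  i=1: sub(0x4b,0x06) → 69
  i=2: sub(0xfd,0xe7) → 22
  i=3: sub(0x5f,0xf8) → 18446744073709551463
  i=4: tail/ones → 18446744073709551615
  i=5: tail/ones → 18446744073709551615
  i=6: tail/ones → 18446744073709551615
  i=7: tail/ones → 18446744073709551615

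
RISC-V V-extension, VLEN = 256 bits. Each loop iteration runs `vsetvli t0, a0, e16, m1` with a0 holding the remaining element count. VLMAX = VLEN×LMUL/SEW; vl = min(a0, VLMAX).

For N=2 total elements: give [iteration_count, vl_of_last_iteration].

[iterations, last_vl] = [1, 2]

VLMAX = (256 × 1) / 16 = 16 lanes
2 elements at 16/iter → 1 passes, remainder 2 on the last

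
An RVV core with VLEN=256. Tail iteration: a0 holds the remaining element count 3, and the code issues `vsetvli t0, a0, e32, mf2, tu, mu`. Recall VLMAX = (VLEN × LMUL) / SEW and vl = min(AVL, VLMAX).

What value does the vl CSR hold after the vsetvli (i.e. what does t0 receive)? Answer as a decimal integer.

vl = 3

VLMAX = (256 × 1/2) / 32 = 4 lanes
vl = min(AVL, VLMAX) = min(3, 4) = 3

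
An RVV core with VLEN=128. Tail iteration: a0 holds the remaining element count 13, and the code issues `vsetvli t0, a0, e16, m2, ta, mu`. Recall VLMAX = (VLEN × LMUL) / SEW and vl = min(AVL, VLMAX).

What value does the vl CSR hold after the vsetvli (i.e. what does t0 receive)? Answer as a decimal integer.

vl = 13

VLMAX = VLEN×LMUL/SEW = 128×2/16 = 16
vl = min(AVL, VLMAX) = min(13, 16) = 13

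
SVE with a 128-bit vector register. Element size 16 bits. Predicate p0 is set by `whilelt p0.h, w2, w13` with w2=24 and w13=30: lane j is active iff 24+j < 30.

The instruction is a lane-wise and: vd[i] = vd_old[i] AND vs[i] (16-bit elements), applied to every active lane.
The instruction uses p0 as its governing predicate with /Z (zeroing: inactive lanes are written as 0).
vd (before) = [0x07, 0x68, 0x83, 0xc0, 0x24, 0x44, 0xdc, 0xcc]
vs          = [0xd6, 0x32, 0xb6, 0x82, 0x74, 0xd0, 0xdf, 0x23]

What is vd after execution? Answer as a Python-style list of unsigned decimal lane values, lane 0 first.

vd = [6, 32, 130, 128, 36, 64, 0, 0]

lane count: 128 div 16 = 8
p0[j] = (24+j < 30); true for j=0..5 → 6 lanes set
vd[0] and(0x07,0xd6) -> 0x06
vd[1] and(0x68,0x32) -> 0x20
vd[2] and(0x83,0xb6) -> 0x82
vd[3] and(0xc0,0x82) -> 0x80
vd[4] and(0x24,0x74) -> 0x24
vd[5] and(0x44,0xd0) -> 0x40
vd[6] tail/zero -> 0x00
vd[7] tail/zero -> 0x00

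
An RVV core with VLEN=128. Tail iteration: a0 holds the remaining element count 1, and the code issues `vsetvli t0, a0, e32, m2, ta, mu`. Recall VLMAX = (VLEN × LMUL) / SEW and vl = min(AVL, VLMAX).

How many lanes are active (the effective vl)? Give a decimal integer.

vl = 1

VLMAX = (128 × 2) / 32 = 8 lanes
vl = min(AVL, VLMAX) = min(1, 8) = 1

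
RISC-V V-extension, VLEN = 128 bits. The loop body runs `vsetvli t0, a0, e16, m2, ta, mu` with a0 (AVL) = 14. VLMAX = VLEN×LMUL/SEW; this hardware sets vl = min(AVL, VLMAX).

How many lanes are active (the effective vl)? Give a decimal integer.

VLMAX = VLEN×LMUL/SEW = 128×2/16 = 16
vl = min(AVL, VLMAX) = min(14, 16) = 14

vl = 14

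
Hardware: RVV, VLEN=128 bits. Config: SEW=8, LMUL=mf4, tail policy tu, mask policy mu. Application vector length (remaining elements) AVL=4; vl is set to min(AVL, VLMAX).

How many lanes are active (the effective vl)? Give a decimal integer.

lanes per group: 128·1/4/8 = 4
vl = min(AVL, VLMAX) = min(4, 4) = 4

vl = 4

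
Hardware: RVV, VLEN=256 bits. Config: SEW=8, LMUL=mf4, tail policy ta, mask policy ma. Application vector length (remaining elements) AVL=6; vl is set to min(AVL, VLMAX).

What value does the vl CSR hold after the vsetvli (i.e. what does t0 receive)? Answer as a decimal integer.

vl = 6

VLMAX = (256 × 1/4) / 8 = 8 lanes
vl = min(AVL, VLMAX) = min(6, 8) = 6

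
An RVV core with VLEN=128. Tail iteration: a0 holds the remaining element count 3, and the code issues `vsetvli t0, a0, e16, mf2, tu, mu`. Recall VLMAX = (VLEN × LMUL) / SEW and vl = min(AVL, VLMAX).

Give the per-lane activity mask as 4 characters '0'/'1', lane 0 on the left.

lanes per group: 128·1/2/16 = 4
AVL=3 ≤ VLMAX=4, so vl = 3
bits (lane 0 leftmost): 1110

predicate = 1110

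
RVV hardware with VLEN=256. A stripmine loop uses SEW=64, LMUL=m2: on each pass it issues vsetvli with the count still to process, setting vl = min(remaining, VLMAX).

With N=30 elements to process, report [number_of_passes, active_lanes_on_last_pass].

[iterations, last_vl] = [4, 6]

VLMAX = (256 × 2) / 64 = 8 lanes
N=30: ⌈30/8⌉ = 4 iters; last vl = 30 − 3×8 = 6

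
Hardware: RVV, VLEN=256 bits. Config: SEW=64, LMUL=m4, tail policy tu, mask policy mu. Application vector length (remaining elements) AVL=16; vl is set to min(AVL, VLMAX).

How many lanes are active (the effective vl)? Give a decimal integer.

vl = 16

VLMAX = (256 × 4) / 64 = 16 lanes
vl ← min(16, 16) = 16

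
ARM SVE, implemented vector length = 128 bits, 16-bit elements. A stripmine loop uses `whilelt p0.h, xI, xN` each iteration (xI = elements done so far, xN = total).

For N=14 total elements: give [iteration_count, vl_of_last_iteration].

[iterations, last_vl] = [2, 6]

register lanes = 128/16 = 8
N=14: ⌈14/8⌉ = 2 iters; last vl = 14 − 1×8 = 6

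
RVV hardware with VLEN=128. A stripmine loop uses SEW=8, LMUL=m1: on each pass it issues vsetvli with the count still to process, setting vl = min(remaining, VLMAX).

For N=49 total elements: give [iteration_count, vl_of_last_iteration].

VLMAX = VLEN×LMUL/SEW = 128×1/8 = 16
49 elements at 16/iter → 4 passes, remainder 1 on the last

[iterations, last_vl] = [4, 1]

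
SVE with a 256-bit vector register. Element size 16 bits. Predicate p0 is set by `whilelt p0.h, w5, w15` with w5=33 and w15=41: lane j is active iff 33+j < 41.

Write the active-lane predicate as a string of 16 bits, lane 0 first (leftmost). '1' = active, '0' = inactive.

predicate = 1111111100000000

256-bit reg / 16-bit elem → 16 lanes
p0[j] = (33+j < 41); true for j=0..7 → 8 lanes set
bits (lane 0 leftmost): 1111111100000000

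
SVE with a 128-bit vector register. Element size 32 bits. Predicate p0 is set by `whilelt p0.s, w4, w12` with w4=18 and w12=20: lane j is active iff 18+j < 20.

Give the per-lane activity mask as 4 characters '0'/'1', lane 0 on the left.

register lanes = 128/32 = 4
whilelt: lane j active iff 18+j < 20 → j < 2 → 2 active
bits (lane 0 leftmost): 1100

predicate = 1100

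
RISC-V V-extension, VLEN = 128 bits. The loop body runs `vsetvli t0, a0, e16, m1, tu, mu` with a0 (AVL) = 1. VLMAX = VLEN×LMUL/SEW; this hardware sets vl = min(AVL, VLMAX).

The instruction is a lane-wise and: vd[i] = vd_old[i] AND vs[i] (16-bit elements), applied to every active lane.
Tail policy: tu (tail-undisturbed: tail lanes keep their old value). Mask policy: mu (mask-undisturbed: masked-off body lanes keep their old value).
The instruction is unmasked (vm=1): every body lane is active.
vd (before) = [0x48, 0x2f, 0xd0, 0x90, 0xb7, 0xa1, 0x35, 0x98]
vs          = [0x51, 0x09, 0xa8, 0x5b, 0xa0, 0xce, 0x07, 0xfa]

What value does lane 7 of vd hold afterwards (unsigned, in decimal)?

VLMAX = VLEN×LMUL/SEW = 128×1/16 = 8
vl ← min(1, 8) = 1
vd[0] and(0x48,0x51) -> 0x40
vd[1] tail/keep -> 0x2f
vd[2] tail/keep -> 0xd0
vd[3] tail/keep -> 0x90
vd[4] tail/keep -> 0xb7
vd[5] tail/keep -> 0xa1
vd[6] tail/keep -> 0x35
vd[7] tail/keep -> 0x98

vd[7] = 152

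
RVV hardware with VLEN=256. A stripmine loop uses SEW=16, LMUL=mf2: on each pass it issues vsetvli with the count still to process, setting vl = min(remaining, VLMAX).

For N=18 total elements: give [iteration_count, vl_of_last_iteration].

[iterations, last_vl] = [3, 2]

VLMAX = VLEN×LMUL/SEW = 256×1/2/16 = 8
iterations = ceil(18/8) = 3; final-pass vl = 2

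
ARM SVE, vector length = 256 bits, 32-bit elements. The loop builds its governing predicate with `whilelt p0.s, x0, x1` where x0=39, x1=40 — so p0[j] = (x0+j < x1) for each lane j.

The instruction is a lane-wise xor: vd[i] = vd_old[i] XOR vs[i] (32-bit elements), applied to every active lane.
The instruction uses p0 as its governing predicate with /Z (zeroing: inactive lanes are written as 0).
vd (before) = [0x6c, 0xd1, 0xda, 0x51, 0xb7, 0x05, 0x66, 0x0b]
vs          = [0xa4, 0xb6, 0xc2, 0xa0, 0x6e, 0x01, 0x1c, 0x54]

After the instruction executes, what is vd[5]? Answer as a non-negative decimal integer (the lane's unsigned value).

vd[5] = 0

256-bit reg / 32-bit elem → 8 lanes
active while 39+j < 40, i.e. j ∈ [0,1) capped at 8 ⇒ 1
vd[0] xor(0x6c,0xa4) -> 0xc8
vd[1] tail/zero -> 0x00
vd[2] tail/zero -> 0x00
vd[3] tail/zero -> 0x00
vd[4] tail/zero -> 0x00
vd[5] tail/zero -> 0x00
vd[6] tail/zero -> 0x00
vd[7] tail/zero -> 0x00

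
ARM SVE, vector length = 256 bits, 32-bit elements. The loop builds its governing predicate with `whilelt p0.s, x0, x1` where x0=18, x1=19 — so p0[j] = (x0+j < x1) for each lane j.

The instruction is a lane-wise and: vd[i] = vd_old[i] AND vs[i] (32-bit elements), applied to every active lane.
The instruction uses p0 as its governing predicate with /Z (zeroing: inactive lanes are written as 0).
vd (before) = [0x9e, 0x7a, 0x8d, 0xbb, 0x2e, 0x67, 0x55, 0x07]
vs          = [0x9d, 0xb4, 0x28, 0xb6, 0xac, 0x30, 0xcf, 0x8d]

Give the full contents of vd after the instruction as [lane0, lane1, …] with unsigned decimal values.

vd = [156, 0, 0, 0, 0, 0, 0, 0]

register lanes = 256/32 = 8
whilelt: lane j active iff 18+j < 19 → j < 1 → 1 active
[0] and(0x9e,0x9d) = 0x9c
[1] tail/zero = 0x00
[2] tail/zero = 0x00
[3] tail/zero = 0x00
[4] tail/zero = 0x00
[5] tail/zero = 0x00
[6] tail/zero = 0x00
[7] tail/zero = 0x00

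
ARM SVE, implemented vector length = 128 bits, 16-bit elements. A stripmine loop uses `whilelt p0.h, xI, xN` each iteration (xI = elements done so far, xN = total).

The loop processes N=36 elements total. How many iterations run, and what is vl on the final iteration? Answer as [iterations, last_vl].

[iterations, last_vl] = [5, 4]

128-bit reg / 16-bit elem → 8 lanes
iterations = ceil(36/8) = 5; final-pass vl = 4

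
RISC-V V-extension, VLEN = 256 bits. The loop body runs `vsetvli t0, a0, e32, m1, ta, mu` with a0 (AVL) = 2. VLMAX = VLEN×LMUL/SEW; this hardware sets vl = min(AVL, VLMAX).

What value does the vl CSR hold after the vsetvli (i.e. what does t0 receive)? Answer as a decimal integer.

VLMAX = (256 × 1) / 32 = 8 lanes
AVL=2 ≤ VLMAX=8, so vl = 2

vl = 2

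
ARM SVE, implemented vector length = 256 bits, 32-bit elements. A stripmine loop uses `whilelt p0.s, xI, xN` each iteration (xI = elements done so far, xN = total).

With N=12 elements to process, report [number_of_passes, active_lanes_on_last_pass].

lane count: 256 div 32 = 8
12 elements at 8/iter → 2 passes, remainder 4 on the last

[iterations, last_vl] = [2, 4]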